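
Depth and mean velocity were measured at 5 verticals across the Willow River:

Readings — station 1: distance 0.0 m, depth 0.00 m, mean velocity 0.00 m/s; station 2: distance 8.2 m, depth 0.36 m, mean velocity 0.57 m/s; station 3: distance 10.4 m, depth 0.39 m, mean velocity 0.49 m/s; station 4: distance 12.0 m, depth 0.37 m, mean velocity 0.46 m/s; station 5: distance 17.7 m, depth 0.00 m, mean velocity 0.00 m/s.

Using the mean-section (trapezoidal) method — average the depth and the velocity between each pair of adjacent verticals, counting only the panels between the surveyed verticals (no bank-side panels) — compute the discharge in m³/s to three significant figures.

1.39 m³/s

Panel 1-2: Δb = 8.2 m, d̄ = (0.00+0.36)/2 = 0.18, v̄ = (0.00+0.57)/2 = 0.285 → q = 8.2×0.18×0.285 = 0.4207 m³/s
Panel 2-3: Δb = 2.2 m, d̄ = (0.36+0.39)/2 = 0.375, v̄ = (0.57+0.49)/2 = 0.53 → q = 2.2×0.375×0.53 = 0.4373 m³/s
Panel 3-4: Δb = 1.6 m, d̄ = (0.39+0.37)/2 = 0.38, v̄ = (0.49+0.46)/2 = 0.475 → q = 1.6×0.38×0.475 = 0.2888 m³/s
Panel 4-5: Δb = 5.7 m, d̄ = (0.37+0.00)/2 = 0.185, v̄ = (0.46+0.00)/2 = 0.23 → q = 5.7×0.185×0.23 = 0.2425 m³/s
Q = Σ q = 1.389 m³/s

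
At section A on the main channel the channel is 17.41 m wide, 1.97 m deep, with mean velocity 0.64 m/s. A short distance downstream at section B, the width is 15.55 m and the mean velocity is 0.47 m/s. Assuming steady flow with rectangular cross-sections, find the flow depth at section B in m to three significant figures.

3.00 m

Q = A₁V₁ = (17.41×1.97) × 0.64 = 21.95 m³/s
d₂ = Q/(b₂ V₂) = 21.95/(15.55×0.47) = 3.003 m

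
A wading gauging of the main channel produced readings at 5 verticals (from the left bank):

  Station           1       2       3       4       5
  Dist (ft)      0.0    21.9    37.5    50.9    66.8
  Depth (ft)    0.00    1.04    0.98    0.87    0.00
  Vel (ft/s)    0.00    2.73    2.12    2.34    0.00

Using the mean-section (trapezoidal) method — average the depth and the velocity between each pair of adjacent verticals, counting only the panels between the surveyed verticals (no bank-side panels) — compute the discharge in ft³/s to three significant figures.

89.5 ft³/s

Panel 1-2: Δb = 21.9 ft, d̄ = (0.00+1.04)/2 = 0.52, v̄ = (0.00+2.73)/2 = 1.365 → q = 21.9×0.52×1.365 = 15.54 ft³/s
Panel 2-3: Δb = 15.6 ft, d̄ = (1.04+0.98)/2 = 1.01, v̄ = (2.73+2.12)/2 = 2.425 → q = 15.6×1.01×2.425 = 38.21 ft³/s
Panel 3-4: Δb = 13.4 ft, d̄ = (0.98+0.87)/2 = 0.925, v̄ = (2.12+2.34)/2 = 2.23 → q = 13.4×0.925×2.23 = 27.64 ft³/s
Panel 4-5: Δb = 15.9 ft, d̄ = (0.87+0.00)/2 = 0.435, v̄ = (2.34+0.00)/2 = 1.17 → q = 15.9×0.435×1.17 = 8.092 ft³/s
Q = Σ q = 89.49 ft³/s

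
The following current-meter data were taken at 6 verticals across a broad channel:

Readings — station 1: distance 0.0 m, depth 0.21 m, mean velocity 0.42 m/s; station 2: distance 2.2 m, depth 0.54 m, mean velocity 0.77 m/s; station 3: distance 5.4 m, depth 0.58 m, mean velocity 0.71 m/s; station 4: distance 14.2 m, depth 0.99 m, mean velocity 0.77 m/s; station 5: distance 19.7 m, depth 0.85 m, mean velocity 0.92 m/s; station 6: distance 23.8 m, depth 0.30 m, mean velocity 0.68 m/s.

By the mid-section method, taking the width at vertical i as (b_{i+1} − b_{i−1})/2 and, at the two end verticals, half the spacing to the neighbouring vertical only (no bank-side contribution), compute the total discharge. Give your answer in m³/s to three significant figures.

w_1 = (2.2 − 0.0)/2 = 1.1 m; q_1 = 0.42 × 0.21 × 1.1 = 0.09702 m³/s
w_2 = (5.4 − 0.0)/2 = 2.7 m; q_2 = 0.77 × 0.54 × 2.7 = 1.123 m³/s
w_3 = (14.2 − 2.2)/2 = 6 m; q_3 = 0.71 × 0.58 × 6 = 2.471 m³/s
w_4 = (19.7 − 5.4)/2 = 7.15 m; q_4 = 0.77 × 0.99 × 7.15 = 5.450 m³/s
w_5 = (23.8 − 14.2)/2 = 4.8 m; q_5 = 0.92 × 0.85 × 4.8 = 3.754 m³/s
w_6 = (23.8 − 19.7)/2 = 2.05 m; q_6 = 0.68 × 0.30 × 2.05 = 0.4182 m³/s
Q = Σ qᵢ = 13.31 m³/s

13.3 m³/s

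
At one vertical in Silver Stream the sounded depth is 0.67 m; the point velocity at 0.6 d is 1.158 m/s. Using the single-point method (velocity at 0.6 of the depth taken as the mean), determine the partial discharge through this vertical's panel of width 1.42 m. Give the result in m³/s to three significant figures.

v̄ = v₀.₆ = 1.158 m/s
q = v̄ × d × w = 1.158 × 0.67 × 1.42 = 1.102 m³/s

1.10 m³/s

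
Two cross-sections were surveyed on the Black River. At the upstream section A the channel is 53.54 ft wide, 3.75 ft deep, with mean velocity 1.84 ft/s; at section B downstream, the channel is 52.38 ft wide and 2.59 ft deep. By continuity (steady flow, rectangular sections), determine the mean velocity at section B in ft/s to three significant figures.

2.72 ft/s

Q = A₁V₁ = (53.54×3.75) × 1.84 = 369.4 ft³/s
A₂ = 52.38 × 2.59 = 135.7 ft²
V₂ = Q/A₂ = 369.4/135.7 = 2.723 ft/s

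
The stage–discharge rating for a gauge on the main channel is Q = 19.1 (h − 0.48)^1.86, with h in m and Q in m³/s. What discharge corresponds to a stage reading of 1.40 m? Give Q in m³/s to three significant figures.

16.4 m³/s

Q = 19.1 × (1.40 − 0.48)^1.86 = 19.1 × 0.92^1.86 = 16.36 m³/s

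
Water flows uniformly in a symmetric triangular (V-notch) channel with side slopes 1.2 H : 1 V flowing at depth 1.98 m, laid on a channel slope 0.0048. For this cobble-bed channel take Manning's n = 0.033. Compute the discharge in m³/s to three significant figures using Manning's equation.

A = z·y² = 1.2×1.98² = 4.704 m²
P = 2y√(1+z²) = 2×1.98×√(1+1.2²) = 6.186 m
R = A/P = 4.704/6.186 = 0.7605 m
Q = (1/n)·A·R^(2/3)·S^(1/2) = (1/0.033) × 4.704 × 0.7605^(2/3) × 0.0048^(1/2) = 8.229 m³/s

8.23 m³/s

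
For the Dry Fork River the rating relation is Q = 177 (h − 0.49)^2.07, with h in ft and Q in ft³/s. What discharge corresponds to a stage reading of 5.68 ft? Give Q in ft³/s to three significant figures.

Q = 177 × (5.68 − 0.49)^2.07 = 177 × 5.19^2.07 = 5350 ft³/s

5350 ft³/s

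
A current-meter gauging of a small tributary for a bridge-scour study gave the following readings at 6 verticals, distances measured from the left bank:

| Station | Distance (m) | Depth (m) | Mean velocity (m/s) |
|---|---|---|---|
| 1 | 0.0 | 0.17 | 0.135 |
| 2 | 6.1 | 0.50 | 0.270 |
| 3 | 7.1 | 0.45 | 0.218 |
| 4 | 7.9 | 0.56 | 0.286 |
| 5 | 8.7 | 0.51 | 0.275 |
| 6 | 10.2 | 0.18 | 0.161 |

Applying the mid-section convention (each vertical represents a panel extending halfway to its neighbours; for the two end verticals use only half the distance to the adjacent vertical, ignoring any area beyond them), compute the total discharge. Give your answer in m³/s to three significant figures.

0.949 m³/s

w_1 = (6.1 − 0.0)/2 = 3.05 m; q_1 = 0.135 × 0.17 × 3.05 = 0.07000 m³/s
w_2 = (7.1 − 0.0)/2 = 3.55 m; q_2 = 0.270 × 0.50 × 3.55 = 0.4793 m³/s
w_3 = (7.9 − 6.1)/2 = 0.9 m; q_3 = 0.218 × 0.45 × 0.9 = 0.08829 m³/s
w_4 = (8.7 − 7.1)/2 = 0.8 m; q_4 = 0.286 × 0.56 × 0.8 = 0.1281 m³/s
w_5 = (10.2 − 7.9)/2 = 1.15 m; q_5 = 0.275 × 0.51 × 1.15 = 0.1613 m³/s
w_6 = (10.2 − 8.7)/2 = 0.75 m; q_6 = 0.161 × 0.18 × 0.75 = 0.02174 m³/s
Q = Σ qᵢ = 0.9487 m³/s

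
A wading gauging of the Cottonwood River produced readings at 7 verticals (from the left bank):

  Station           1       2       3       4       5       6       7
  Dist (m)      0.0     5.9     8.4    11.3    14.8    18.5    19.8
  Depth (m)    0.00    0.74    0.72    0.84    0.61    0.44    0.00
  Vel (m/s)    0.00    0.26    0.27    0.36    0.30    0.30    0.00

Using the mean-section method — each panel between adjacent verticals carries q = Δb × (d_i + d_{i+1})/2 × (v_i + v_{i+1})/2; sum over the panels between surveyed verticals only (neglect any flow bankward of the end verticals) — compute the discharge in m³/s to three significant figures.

Panel 1-2: Δb = 5.9 m, d̄ = (0.00+0.74)/2 = 0.37, v̄ = (0.00+0.26)/2 = 0.13 → q = 5.9×0.37×0.13 = 0.2838 m³/s
Panel 2-3: Δb = 2.5 m, d̄ = (0.74+0.72)/2 = 0.73, v̄ = (0.26+0.27)/2 = 0.265 → q = 2.5×0.73×0.265 = 0.4836 m³/s
Panel 3-4: Δb = 2.9 m, d̄ = (0.72+0.84)/2 = 0.78, v̄ = (0.27+0.36)/2 = 0.315 → q = 2.9×0.78×0.315 = 0.7125 m³/s
Panel 4-5: Δb = 3.5 m, d̄ = (0.84+0.61)/2 = 0.725, v̄ = (0.36+0.30)/2 = 0.33 → q = 3.5×0.725×0.33 = 0.8374 m³/s
Panel 5-6: Δb = 3.7 m, d̄ = (0.61+0.44)/2 = 0.525, v̄ = (0.30+0.30)/2 = 0.3 → q = 3.7×0.525×0.3 = 0.5828 m³/s
Panel 6-7: Δb = 1.3 m, d̄ = (0.44+0.00)/2 = 0.22, v̄ = (0.30+0.00)/2 = 0.15 → q = 1.3×0.22×0.15 = 0.04290 m³/s
Q = Σ q = 2.943 m³/s

2.94 m³/s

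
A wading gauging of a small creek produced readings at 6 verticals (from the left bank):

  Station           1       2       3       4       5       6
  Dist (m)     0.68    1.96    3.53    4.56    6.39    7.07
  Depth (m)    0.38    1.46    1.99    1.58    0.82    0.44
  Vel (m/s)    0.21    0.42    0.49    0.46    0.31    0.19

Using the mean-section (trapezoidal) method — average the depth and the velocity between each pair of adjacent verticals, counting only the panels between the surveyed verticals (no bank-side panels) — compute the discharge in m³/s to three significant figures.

3.43 m³/s

Panel 1-2: Δb = 1.28 m, d̄ = (0.38+1.46)/2 = 0.92, v̄ = (0.21+0.42)/2 = 0.315 → q = 1.28×0.92×0.315 = 0.3709 m³/s
Panel 2-3: Δb = 1.57 m, d̄ = (1.46+1.99)/2 = 1.725, v̄ = (0.42+0.49)/2 = 0.455 → q = 1.57×1.725×0.455 = 1.232 m³/s
Panel 3-4: Δb = 1.03 m, d̄ = (1.99+1.58)/2 = 1.785, v̄ = (0.49+0.46)/2 = 0.475 → q = 1.03×1.785×0.475 = 0.8733 m³/s
Panel 4-5: Δb = 1.83 m, d̄ = (1.58+0.82)/2 = 1.2, v̄ = (0.46+0.31)/2 = 0.385 → q = 1.83×1.2×0.385 = 0.8455 m³/s
Panel 5-6: Δb = 0.68 m, d̄ = (0.82+0.44)/2 = 0.63, v̄ = (0.31+0.19)/2 = 0.25 → q = 0.68×0.63×0.25 = 0.1071 m³/s
Q = Σ q = 3.429 m³/s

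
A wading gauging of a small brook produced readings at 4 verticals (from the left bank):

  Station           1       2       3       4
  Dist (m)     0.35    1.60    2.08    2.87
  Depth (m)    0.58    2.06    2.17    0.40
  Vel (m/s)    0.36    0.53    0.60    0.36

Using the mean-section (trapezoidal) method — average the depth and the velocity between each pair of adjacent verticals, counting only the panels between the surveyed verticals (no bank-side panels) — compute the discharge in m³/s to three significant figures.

Panel 1-2: Δb = 1.25 m, d̄ = (0.58+2.06)/2 = 1.32, v̄ = (0.36+0.53)/2 = 0.445 → q = 1.25×1.32×0.445 = 0.7343 m³/s
Panel 2-3: Δb = 0.48 m, d̄ = (2.06+2.17)/2 = 2.115, v̄ = (0.53+0.60)/2 = 0.565 → q = 0.48×2.115×0.565 = 0.5736 m³/s
Panel 3-4: Δb = 0.79 m, d̄ = (2.17+0.40)/2 = 1.285, v̄ = (0.60+0.36)/2 = 0.48 → q = 0.79×1.285×0.48 = 0.4873 m³/s
Q = Σ q = 1.795 m³/s

1.80 m³/s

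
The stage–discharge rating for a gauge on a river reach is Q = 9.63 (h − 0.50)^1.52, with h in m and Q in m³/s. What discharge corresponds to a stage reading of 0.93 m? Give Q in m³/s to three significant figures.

2.67 m³/s

Q = 9.63 × (0.93 − 0.50)^1.52 = 9.63 × 0.43^1.52 = 2.670 m³/s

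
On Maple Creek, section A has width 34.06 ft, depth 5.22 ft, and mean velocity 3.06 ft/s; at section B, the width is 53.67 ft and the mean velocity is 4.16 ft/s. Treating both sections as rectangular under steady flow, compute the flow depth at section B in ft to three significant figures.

2.44 ft

Q = A₁V₁ = (34.06×5.22) × 3.06 = 544.0 ft³/s
d₂ = Q/(b₂ V₂) = 544.0/(53.67×4.16) = 2.437 ft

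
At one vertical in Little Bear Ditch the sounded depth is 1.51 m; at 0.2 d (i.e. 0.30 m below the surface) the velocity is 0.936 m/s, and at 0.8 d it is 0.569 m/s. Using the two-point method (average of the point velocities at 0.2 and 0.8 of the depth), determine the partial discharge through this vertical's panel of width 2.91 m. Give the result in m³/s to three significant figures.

3.31 m³/s

v̄ = (0.936 + 0.569) / 2 = 0.7525 m/s
q = v̄ × d × w = 0.7525 × 1.51 × 2.91 = 3.307 m³/s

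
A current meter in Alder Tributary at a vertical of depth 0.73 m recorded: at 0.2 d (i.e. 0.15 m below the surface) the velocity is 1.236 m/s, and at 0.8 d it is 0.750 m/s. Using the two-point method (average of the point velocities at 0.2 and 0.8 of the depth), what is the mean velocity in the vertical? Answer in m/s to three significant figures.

0.993 m/s

v̄ = (1.236 + 0.750) / 2 = 0.9930 m/s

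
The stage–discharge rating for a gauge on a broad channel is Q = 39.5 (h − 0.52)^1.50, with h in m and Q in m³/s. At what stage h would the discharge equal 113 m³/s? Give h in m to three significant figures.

h − h₀ = (Q/C)^(1/b) = (113/39.5)^(1/1.50) = 2.015 m
h = 0.52 + 2.015 = 2.535 m

2.54 m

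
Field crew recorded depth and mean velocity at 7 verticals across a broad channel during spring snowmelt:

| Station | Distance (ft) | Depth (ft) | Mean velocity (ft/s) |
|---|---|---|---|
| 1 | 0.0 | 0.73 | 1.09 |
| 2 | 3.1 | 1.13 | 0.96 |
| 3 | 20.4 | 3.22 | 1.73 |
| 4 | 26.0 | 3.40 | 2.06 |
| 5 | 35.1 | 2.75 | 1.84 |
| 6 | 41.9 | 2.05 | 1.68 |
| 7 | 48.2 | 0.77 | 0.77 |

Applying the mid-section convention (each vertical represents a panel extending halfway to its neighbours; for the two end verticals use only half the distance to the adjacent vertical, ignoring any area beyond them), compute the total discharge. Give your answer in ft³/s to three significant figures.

w_1 = (3.1 − 0.0)/2 = 1.55 ft; q_1 = 1.09 × 0.73 × 1.55 = 1.233 ft³/s
w_2 = (20.4 − 0.0)/2 = 10.2 ft; q_2 = 0.96 × 1.13 × 10.2 = 11.06 ft³/s
w_3 = (26.0 − 3.1)/2 = 11.45 ft; q_3 = 1.73 × 3.22 × 11.45 = 63.78 ft³/s
w_4 = (35.1 − 20.4)/2 = 7.35 ft; q_4 = 2.06 × 3.40 × 7.35 = 51.48 ft³/s
w_5 = (41.9 − 26.0)/2 = 7.95 ft; q_5 = 1.84 × 2.75 × 7.95 = 40.23 ft³/s
w_6 = (48.2 − 35.1)/2 = 6.55 ft; q_6 = 1.68 × 2.05 × 6.55 = 22.56 ft³/s
w_7 = (48.2 − 41.9)/2 = 3.15 ft; q_7 = 0.77 × 0.77 × 3.15 = 1.868 ft³/s
Q = Σ qᵢ = 192.2 ft³/s

192 ft³/s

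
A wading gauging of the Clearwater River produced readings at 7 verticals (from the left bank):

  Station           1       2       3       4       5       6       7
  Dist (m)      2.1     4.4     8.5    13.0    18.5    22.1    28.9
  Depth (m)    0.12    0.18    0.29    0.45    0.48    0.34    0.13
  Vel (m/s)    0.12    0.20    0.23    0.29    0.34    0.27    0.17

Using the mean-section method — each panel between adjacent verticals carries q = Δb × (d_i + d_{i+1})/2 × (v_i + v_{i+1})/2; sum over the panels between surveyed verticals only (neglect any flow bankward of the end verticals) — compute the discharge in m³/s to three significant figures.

2.30 m³/s

Panel 1-2: Δb = 2.3 m, d̄ = (0.12+0.18)/2 = 0.15, v̄ = (0.12+0.20)/2 = 0.16 → q = 2.3×0.15×0.16 = 0.05520 m³/s
Panel 2-3: Δb = 4.1 m, d̄ = (0.18+0.29)/2 = 0.235, v̄ = (0.20+0.23)/2 = 0.215 → q = 4.1×0.235×0.215 = 0.2072 m³/s
Panel 3-4: Δb = 4.5 m, d̄ = (0.29+0.45)/2 = 0.37, v̄ = (0.23+0.29)/2 = 0.26 → q = 4.5×0.37×0.26 = 0.4329 m³/s
Panel 4-5: Δb = 5.5 m, d̄ = (0.45+0.48)/2 = 0.465, v̄ = (0.29+0.34)/2 = 0.315 → q = 5.5×0.465×0.315 = 0.8056 m³/s
Panel 5-6: Δb = 3.6 m, d̄ = (0.48+0.34)/2 = 0.41, v̄ = (0.34+0.27)/2 = 0.305 → q = 3.6×0.41×0.305 = 0.4502 m³/s
Panel 6-7: Δb = 6.8 m, d̄ = (0.34+0.13)/2 = 0.235, v̄ = (0.27+0.17)/2 = 0.22 → q = 6.8×0.235×0.22 = 0.3516 m³/s
Q = Σ q = 2.303 m³/s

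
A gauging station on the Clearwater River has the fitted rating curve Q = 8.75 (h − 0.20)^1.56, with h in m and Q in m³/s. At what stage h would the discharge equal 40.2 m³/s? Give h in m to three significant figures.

h − h₀ = (Q/C)^(1/b) = (40.2/8.75)^(1/1.56) = 2.658 m
h = 0.20 + 2.658 = 2.858 m

2.86 m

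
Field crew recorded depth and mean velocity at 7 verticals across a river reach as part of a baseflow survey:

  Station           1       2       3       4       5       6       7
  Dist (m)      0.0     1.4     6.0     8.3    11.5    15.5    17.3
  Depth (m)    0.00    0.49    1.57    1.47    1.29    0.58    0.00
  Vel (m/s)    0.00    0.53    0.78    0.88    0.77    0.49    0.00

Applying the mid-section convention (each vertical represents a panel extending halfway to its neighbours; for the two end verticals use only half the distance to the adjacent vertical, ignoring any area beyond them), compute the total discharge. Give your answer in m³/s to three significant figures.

13.0 m³/s

w_2 = (6.0 − 0.0)/2 = 3 m; q_2 = 0.53 × 0.49 × 3 = 0.7791 m³/s
w_3 = (8.3 − 1.4)/2 = 3.45 m; q_3 = 0.78 × 1.57 × 3.45 = 4.225 m³/s
w_4 = (11.5 − 6.0)/2 = 2.75 m; q_4 = 0.88 × 1.47 × 2.75 = 3.557 m³/s
w_5 = (15.5 − 8.3)/2 = 3.6 m; q_5 = 0.77 × 1.29 × 3.6 = 3.576 m³/s
w_6 = (17.3 − 11.5)/2 = 2.9 m; q_6 = 0.49 × 0.58 × 2.9 = 0.8242 m³/s
Stations 1, 7 contribute zero (depth or velocity is 0).
Q = Σ qᵢ = 12.96 m³/s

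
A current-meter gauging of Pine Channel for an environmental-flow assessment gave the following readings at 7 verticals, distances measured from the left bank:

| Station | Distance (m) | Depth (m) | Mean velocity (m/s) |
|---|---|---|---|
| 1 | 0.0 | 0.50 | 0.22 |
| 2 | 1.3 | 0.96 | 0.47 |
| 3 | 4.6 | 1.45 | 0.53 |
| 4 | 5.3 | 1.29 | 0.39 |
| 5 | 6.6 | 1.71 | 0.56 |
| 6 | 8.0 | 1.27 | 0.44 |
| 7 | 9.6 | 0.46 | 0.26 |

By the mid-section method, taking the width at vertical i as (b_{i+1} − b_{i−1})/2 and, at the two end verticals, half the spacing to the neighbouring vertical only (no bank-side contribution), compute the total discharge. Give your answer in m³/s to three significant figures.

w_1 = (1.3 − 0.0)/2 = 0.65 m; q_1 = 0.22 × 0.50 × 0.65 = 0.07150 m³/s
w_2 = (4.6 − 0.0)/2 = 2.3 m; q_2 = 0.47 × 0.96 × 2.3 = 1.038 m³/s
w_3 = (5.3 − 1.3)/2 = 2 m; q_3 = 0.53 × 1.45 × 2 = 1.537 m³/s
w_4 = (6.6 − 4.6)/2 = 1 m; q_4 = 0.39 × 1.29 × 1 = 0.5031 m³/s
w_5 = (8.0 − 5.3)/2 = 1.35 m; q_5 = 0.56 × 1.71 × 1.35 = 1.293 m³/s
w_6 = (9.6 − 6.6)/2 = 1.5 m; q_6 = 0.44 × 1.27 × 1.5 = 0.8382 m³/s
w_7 = (9.6 − 8.0)/2 = 0.8 m; q_7 = 0.26 × 0.46 × 0.8 = 0.09568 m³/s
Q = Σ qᵢ = 5.376 m³/s

5.38 m³/s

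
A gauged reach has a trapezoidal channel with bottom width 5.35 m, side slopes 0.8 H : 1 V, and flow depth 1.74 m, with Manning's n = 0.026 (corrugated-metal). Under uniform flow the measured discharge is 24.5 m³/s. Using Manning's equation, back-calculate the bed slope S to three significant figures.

A = (b + z·y)·y = (5.35 + 0.8×1.74)×1.74 = 11.73 m²
P = b + 2y√(1+z²) = 5.35 + 2×1.74×√(1+0.8²) = 9.807 m
R = A/P = 11.73/9.807 = 1.196 m
S = (Q·n / (1·A·R^(2/3)))² = (24.5×0.026 / (1×11.73×1.127))² = 0.002322

0.00232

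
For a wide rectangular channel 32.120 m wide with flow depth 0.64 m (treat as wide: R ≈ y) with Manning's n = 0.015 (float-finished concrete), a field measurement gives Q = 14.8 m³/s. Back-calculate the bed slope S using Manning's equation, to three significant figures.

0.000211

A = b·y = 32.120 × 0.64 = 20.56 m²
Wide channel: R ≈ y = 0.64 m
S = (Q·n / (1·A·R^(2/3)))² = (14.8×0.015 / (1×20.56×0.7427))² = 0.0002115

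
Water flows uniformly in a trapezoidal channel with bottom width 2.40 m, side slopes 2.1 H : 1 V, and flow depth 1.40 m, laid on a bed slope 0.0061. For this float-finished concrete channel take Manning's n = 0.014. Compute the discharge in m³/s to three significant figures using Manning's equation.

A = (b + z·y)·y = (2.40 + 2.1×1.40)×1.40 = 7.476 m²
P = b + 2y√(1+z²) = 2.40 + 2×1.40×√(1+2.1²) = 8.913 m
R = A/P = 7.476/8.913 = 0.8388 m
Q = (1/n)·A·R^(2/3)·S^(1/2) = (1/0.014) × 7.476 × 0.8388^(2/3) × 0.0061^(1/2) = 37.09 m³/s

37.1 m³/s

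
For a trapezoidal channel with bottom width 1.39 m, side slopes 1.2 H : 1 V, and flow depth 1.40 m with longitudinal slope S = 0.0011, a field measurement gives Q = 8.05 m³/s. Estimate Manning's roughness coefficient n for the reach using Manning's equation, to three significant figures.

A = (b + z·y)·y = (1.39 + 1.2×1.40)×1.40 = 4.298 m²
P = b + 2y√(1+z²) = 1.39 + 2×1.40×√(1+1.2²) = 5.764 m
R = A/P = 4.298/5.764 = 0.7457 m
n = (1/Q)·A·R^(2/3)·S^(1/2) = (1/8.05) × 4.298 × 0.8223 × 0.03317 = 0.01456

0.0146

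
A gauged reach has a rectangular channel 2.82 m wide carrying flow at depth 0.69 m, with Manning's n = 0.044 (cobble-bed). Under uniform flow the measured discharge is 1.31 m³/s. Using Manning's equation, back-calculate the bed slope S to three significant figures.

0.00245

A = b·y = 2.82 × 0.69 = 1.946 m²
P = b + 2y = 2.82 + 2×0.69 = 4.200 m
R = A/P = 1.946/4.200 = 0.4633 m
S = (Q·n / (1·A·R^(2/3)))² = (1.31×0.044 / (1×1.946×0.5987))² = 0.002448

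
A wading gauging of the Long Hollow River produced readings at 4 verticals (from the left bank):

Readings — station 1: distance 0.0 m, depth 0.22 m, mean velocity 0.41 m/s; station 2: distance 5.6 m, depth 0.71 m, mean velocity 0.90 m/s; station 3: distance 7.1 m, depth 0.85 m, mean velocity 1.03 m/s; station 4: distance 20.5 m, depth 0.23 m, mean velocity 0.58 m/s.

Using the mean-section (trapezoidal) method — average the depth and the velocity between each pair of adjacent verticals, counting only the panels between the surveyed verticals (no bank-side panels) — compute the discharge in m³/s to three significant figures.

Panel 1-2: Δb = 5.6 m, d̄ = (0.22+0.71)/2 = 0.465, v̄ = (0.41+0.90)/2 = 0.655 → q = 5.6×0.465×0.655 = 1.706 m³/s
Panel 2-3: Δb = 1.5 m, d̄ = (0.71+0.85)/2 = 0.78, v̄ = (0.90+1.03)/2 = 0.965 → q = 1.5×0.78×0.965 = 1.129 m³/s
Panel 3-4: Δb = 13.4 m, d̄ = (0.85+0.23)/2 = 0.54, v̄ = (1.03+0.58)/2 = 0.805 → q = 13.4×0.54×0.805 = 5.825 m³/s
Q = Σ q = 8.660 m³/s

8.66 m³/s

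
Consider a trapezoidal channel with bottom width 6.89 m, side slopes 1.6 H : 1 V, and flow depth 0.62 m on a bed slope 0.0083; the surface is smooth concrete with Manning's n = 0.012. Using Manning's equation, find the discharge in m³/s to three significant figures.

24.3 m³/s

A = (b + z·y)·y = (6.89 + 1.6×0.62)×0.62 = 4.887 m²
P = b + 2y√(1+z²) = 6.89 + 2×0.62×√(1+1.6²) = 9.230 m
R = A/P = 4.887/9.230 = 0.5295 m
Q = (1/n)·A·R^(2/3)·S^(1/2) = (1/0.012) × 4.887 × 0.5295^(2/3) × 0.0083^(1/2) = 24.28 m³/s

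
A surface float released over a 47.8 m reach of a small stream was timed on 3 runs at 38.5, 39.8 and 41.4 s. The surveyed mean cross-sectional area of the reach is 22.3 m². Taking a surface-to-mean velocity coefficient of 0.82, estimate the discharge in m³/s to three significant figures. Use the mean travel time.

21.9 m³/s

t̄ = (38.5 + 39.8 + 41.4) / 3 = 39.9 s
v_surface = L / t̄ = 47.8 / 39.9 = 1.198 m/s
v_mean = 0.82 × 1.198 = 0.9824 m/s
Q = A × v_mean = 22.3 × 0.9824 = 21.91 m³/s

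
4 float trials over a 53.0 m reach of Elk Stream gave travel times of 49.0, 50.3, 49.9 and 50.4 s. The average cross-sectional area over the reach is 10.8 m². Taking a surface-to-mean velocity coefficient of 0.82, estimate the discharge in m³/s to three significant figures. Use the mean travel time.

9.41 m³/s

t̄ = (49.0 + 50.3 + 49.9 + 50.4) / 4 = 49.9 s
v_surface = L / t̄ = 53.0 / 49.9 = 1.062 m/s
v_mean = 0.82 × 1.062 = 0.8709 m/s
Q = A × v_mean = 10.8 × 0.8709 = 9.406 m³/s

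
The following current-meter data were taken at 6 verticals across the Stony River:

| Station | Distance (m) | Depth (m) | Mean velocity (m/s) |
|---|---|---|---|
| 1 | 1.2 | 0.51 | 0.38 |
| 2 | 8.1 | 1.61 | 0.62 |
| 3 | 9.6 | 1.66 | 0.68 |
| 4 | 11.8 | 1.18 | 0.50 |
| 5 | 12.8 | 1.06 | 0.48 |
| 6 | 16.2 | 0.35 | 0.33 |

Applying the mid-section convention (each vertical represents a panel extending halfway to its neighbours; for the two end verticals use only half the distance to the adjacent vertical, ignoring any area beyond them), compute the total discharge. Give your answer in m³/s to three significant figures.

9.21 m³/s

w_1 = (8.1 − 1.2)/2 = 3.45 m; q_1 = 0.38 × 0.51 × 3.45 = 0.6686 m³/s
w_2 = (9.6 − 1.2)/2 = 4.2 m; q_2 = 0.62 × 1.61 × 4.2 = 4.192 m³/s
w_3 = (11.8 − 8.1)/2 = 1.85 m; q_3 = 0.68 × 1.66 × 1.85 = 2.088 m³/s
w_4 = (12.8 − 9.6)/2 = 1.6 m; q_4 = 0.50 × 1.18 × 1.6 = 0.9440 m³/s
w_5 = (16.2 − 11.8)/2 = 2.2 m; q_5 = 0.48 × 1.06 × 2.2 = 1.119 m³/s
w_6 = (16.2 − 12.8)/2 = 1.7 m; q_6 = 0.33 × 0.35 × 1.7 = 0.1964 m³/s
Q = Σ qᵢ = 9.209 m³/s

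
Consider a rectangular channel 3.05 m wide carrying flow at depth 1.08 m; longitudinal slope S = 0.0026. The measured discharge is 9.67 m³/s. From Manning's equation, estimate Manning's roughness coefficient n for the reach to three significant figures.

0.0128

A = b·y = 3.05 × 1.08 = 3.294 m²
P = b + 2y = 3.05 + 2×1.08 = 5.210 m
R = A/P = 3.294/5.210 = 0.6322 m
n = (1/Q)·A·R^(2/3)·S^(1/2) = (1/9.67) × 3.294 × 0.7366 × 0.05099 = 0.01280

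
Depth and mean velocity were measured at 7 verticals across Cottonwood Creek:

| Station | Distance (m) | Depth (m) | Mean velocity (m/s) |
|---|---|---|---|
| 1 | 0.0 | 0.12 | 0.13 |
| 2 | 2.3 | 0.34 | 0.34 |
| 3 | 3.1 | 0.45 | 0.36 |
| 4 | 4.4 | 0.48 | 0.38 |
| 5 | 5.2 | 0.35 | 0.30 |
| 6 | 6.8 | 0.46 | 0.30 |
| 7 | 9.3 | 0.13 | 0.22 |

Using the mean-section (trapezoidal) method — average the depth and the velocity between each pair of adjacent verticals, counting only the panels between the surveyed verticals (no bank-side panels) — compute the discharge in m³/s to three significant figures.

0.958 m³/s

Panel 1-2: Δb = 2.3 m, d̄ = (0.12+0.34)/2 = 0.23, v̄ = (0.13+0.34)/2 = 0.235 → q = 2.3×0.23×0.235 = 0.1243 m³/s
Panel 2-3: Δb = 0.8 m, d̄ = (0.34+0.45)/2 = 0.395, v̄ = (0.34+0.36)/2 = 0.35 → q = 0.8×0.395×0.35 = 0.1106 m³/s
Panel 3-4: Δb = 1.3 m, d̄ = (0.45+0.48)/2 = 0.465, v̄ = (0.36+0.38)/2 = 0.37 → q = 1.3×0.465×0.37 = 0.2237 m³/s
Panel 4-5: Δb = 0.8 m, d̄ = (0.48+0.35)/2 = 0.415, v̄ = (0.38+0.30)/2 = 0.34 → q = 0.8×0.415×0.34 = 0.1129 m³/s
Panel 5-6: Δb = 1.6 m, d̄ = (0.35+0.46)/2 = 0.405, v̄ = (0.30+0.30)/2 = 0.3 → q = 1.6×0.405×0.3 = 0.1944 m³/s
Panel 6-7: Δb = 2.5 m, d̄ = (0.46+0.13)/2 = 0.295, v̄ = (0.30+0.22)/2 = 0.26 → q = 2.5×0.295×0.26 = 0.1918 m³/s
Q = Σ q = 0.9576 m³/s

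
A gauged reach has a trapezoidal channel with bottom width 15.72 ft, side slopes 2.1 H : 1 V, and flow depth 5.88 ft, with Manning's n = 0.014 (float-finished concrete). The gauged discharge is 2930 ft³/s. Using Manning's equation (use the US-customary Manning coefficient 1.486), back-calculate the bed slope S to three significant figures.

0.00467

A = (b + z·y)·y = (15.72 + 2.1×5.88)×5.88 = 165.0 ft²
P = b + 2y√(1+z²) = 15.72 + 2×5.88×√(1+2.1²) = 43.07 ft
R = A/P = 165.0/43.07 = 3.832 ft
S = (Q·n / (1.486·A·R^(2/3)))² = (2930×0.014 / (1.486×165.0×2.449))² = 0.004666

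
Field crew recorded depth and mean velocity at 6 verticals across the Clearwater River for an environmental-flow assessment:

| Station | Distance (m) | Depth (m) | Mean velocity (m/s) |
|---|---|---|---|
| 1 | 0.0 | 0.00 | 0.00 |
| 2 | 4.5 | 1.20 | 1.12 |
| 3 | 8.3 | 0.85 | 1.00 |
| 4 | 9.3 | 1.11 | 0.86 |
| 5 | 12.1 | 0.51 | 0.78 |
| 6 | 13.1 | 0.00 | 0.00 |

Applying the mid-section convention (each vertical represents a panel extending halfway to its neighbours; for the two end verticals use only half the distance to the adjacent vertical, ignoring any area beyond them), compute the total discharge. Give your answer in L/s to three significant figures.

10200 L/s

w_2 = (8.3 − 0.0)/2 = 4.15 m; q_2 = 1.12 × 1.20 × 4.15 = 5.578 m³/s
w_3 = (9.3 − 4.5)/2 = 2.4 m; q_3 = 1.00 × 0.85 × 2.4 = 2.040 m³/s
w_4 = (12.1 − 8.3)/2 = 1.9 m; q_4 = 0.86 × 1.11 × 1.9 = 1.814 m³/s
w_5 = (13.1 − 9.3)/2 = 1.9 m; q_5 = 0.78 × 0.51 × 1.9 = 0.7558 m³/s
Stations 1, 6 contribute zero (depth or velocity is 0).
Q = Σ qᵢ = 10.19 m³/s
= 10.19 × 1000 = 10190 L/s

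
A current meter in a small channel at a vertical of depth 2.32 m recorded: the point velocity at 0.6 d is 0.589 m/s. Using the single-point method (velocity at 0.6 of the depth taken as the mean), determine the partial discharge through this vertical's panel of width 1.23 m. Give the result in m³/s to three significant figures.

v̄ = v₀.₆ = 0.589 m/s
q = v̄ × d × w = 0.5890 × 2.32 × 1.23 = 1.681 m³/s

1.68 m³/s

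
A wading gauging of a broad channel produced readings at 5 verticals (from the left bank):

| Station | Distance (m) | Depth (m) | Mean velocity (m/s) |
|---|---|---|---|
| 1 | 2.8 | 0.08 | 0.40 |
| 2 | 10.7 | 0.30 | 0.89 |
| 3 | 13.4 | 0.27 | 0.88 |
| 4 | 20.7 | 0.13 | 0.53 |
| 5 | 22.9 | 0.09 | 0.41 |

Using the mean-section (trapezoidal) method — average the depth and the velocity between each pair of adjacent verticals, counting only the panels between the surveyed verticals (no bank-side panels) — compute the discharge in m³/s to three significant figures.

Panel 1-2: Δb = 7.9 m, d̄ = (0.08+0.30)/2 = 0.19, v̄ = (0.40+0.89)/2 = 0.645 → q = 7.9×0.19×0.645 = 0.9681 m³/s
Panel 2-3: Δb = 2.7 m, d̄ = (0.30+0.27)/2 = 0.285, v̄ = (0.89+0.88)/2 = 0.885 → q = 2.7×0.285×0.885 = 0.6810 m³/s
Panel 3-4: Δb = 7.3 m, d̄ = (0.27+0.13)/2 = 0.2, v̄ = (0.88+0.53)/2 = 0.705 → q = 7.3×0.2×0.705 = 1.029 m³/s
Panel 4-5: Δb = 2.2 m, d̄ = (0.13+0.09)/2 = 0.11, v̄ = (0.53+0.41)/2 = 0.47 → q = 2.2×0.11×0.47 = 0.1137 m³/s
Q = Σ q = 2.792 m³/s

2.79 m³/s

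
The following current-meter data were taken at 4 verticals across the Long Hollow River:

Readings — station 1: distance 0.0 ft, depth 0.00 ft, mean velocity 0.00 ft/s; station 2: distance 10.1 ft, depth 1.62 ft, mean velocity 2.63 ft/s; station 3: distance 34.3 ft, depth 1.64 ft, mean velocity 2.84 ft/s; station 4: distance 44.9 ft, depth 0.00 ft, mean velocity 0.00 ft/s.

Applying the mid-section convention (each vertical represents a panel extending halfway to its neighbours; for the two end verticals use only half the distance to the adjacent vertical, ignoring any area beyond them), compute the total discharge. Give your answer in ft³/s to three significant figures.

w_2 = (34.3 − 0.0)/2 = 17.15 ft; q_2 = 2.63 × 1.62 × 17.15 = 73.07 ft³/s
w_3 = (44.9 − 10.1)/2 = 17.4 ft; q_3 = 2.84 × 1.64 × 17.4 = 81.04 ft³/s
Stations 1, 4 contribute zero (depth or velocity is 0).
Q = Σ qᵢ = 154.1 ft³/s

154 ft³/s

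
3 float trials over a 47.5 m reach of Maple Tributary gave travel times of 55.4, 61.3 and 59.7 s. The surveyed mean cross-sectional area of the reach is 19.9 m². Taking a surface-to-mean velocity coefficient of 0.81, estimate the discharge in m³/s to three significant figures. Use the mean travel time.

13.0 m³/s

t̄ = (55.4 + 61.3 + 59.7) / 3 = 58.8 s
v_surface = L / t̄ = 47.5 / 58.8 = 0.8078 m/s
v_mean = 0.81 × 0.8078 = 0.6543 m/s
Q = A × v_mean = 19.9 × 0.6543 = 13.02 m³/s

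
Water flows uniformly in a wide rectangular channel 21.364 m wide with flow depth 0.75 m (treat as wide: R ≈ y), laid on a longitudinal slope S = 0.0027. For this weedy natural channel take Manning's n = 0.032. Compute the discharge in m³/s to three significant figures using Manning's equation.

A = b·y = 21.364 × 0.75 = 16.02 m²
Wide channel: R ≈ y = 0.75 m
Q = (1/n)·A·R^(2/3)·S^(1/2) = (1/0.032) × 16.02 × 0.7500^(2/3) × 0.0027^(1/2) = 21.48 m³/s

21.5 m³/s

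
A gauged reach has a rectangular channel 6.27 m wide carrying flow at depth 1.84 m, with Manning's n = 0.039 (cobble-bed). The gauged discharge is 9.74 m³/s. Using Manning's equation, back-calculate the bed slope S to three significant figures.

0.000890

A = b·y = 6.27 × 1.84 = 11.54 m²
P = b + 2y = 6.27 + 2×1.84 = 9.950 m
R = A/P = 11.54/9.950 = 1.159 m
S = (Q·n / (1·A·R^(2/3)))² = (9.74×0.039 / (1×11.54×1.104))² = 0.0008900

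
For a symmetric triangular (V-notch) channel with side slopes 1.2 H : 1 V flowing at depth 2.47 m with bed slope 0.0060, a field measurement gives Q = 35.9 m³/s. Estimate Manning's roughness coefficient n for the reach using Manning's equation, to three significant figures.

0.0153

A = z·y² = 1.2×2.47² = 7.321 m²
P = 2y√(1+z²) = 2×2.47×√(1+1.2²) = 7.717 m
R = A/P = 7.321/7.717 = 0.9488 m
n = (1/Q)·A·R^(2/3)·S^(1/2) = (1/35.9) × 7.321 × 0.9655 × 0.07746 = 0.01525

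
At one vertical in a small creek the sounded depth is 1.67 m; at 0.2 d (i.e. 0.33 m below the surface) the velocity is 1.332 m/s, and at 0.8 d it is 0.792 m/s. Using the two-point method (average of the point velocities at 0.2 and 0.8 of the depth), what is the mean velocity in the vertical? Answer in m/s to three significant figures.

1.06 m/s

v̄ = (1.332 + 0.792) / 2 = 1.062 m/s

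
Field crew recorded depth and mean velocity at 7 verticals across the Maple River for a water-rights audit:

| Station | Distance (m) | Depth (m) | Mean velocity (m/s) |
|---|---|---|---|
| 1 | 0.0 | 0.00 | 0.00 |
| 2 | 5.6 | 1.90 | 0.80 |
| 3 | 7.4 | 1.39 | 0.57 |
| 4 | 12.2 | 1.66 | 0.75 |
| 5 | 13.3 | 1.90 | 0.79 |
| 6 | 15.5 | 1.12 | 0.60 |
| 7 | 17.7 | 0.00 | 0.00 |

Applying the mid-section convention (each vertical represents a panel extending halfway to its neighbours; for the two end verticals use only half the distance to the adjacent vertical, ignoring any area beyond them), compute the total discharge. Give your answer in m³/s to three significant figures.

15.9 m³/s

w_2 = (7.4 − 0.0)/2 = 3.7 m; q_2 = 0.80 × 1.90 × 3.7 = 5.624 m³/s
w_3 = (12.2 − 5.6)/2 = 3.3 m; q_3 = 0.57 × 1.39 × 3.3 = 2.615 m³/s
w_4 = (13.3 − 7.4)/2 = 2.95 m; q_4 = 0.75 × 1.66 × 2.95 = 3.673 m³/s
w_5 = (15.5 − 12.2)/2 = 1.65 m; q_5 = 0.79 × 1.90 × 1.65 = 2.477 m³/s
w_6 = (17.7 − 13.3)/2 = 2.2 m; q_6 = 0.60 × 1.12 × 2.2 = 1.478 m³/s
Stations 1, 7 contribute zero (depth or velocity is 0).
Q = Σ qᵢ = 15.87 m³/s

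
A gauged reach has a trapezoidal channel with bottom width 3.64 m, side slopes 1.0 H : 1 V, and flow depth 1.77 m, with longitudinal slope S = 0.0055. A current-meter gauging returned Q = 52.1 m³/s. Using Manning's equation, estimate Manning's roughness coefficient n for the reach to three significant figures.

0.0146

A = (b + z·y)·y = (3.64 + 1.0×1.77)×1.77 = 9.576 m²
P = b + 2y√(1+z²) = 3.64 + 2×1.77×√(1+1.0²) = 8.646 m
R = A/P = 9.576/8.646 = 1.107 m
n = (1/Q)·A·R^(2/3)·S^(1/2) = (1/52.1) × 9.576 × 1.070 × 0.07416 = 0.01459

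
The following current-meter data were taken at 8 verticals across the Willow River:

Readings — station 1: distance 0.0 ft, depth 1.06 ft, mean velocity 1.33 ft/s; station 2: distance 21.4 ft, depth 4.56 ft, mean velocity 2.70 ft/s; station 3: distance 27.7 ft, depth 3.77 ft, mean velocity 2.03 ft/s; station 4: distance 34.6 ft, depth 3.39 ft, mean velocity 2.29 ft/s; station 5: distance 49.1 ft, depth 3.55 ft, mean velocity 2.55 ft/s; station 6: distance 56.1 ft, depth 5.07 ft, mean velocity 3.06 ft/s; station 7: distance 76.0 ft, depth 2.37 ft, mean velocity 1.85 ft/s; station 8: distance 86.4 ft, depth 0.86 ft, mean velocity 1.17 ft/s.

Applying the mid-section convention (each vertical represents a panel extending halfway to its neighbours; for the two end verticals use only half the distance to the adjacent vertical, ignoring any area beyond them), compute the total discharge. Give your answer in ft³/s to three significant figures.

w_1 = (21.4 − 0.0)/2 = 10.7 ft; q_1 = 1.33 × 1.06 × 10.7 = 15.08 ft³/s
w_2 = (27.7 − 0.0)/2 = 13.85 ft; q_2 = 2.70 × 4.56 × 13.85 = 170.5 ft³/s
w_3 = (34.6 − 21.4)/2 = 6.6 ft; q_3 = 2.03 × 3.77 × 6.6 = 50.51 ft³/s
w_4 = (49.1 − 27.7)/2 = 10.7 ft; q_4 = 2.29 × 3.39 × 10.7 = 83.07 ft³/s
w_5 = (56.1 − 34.6)/2 = 10.75 ft; q_5 = 2.55 × 3.55 × 10.75 = 97.31 ft³/s
w_6 = (76.0 − 49.1)/2 = 13.45 ft; q_6 = 3.06 × 5.07 × 13.45 = 208.7 ft³/s
w_7 = (86.4 − 56.1)/2 = 15.15 ft; q_7 = 1.85 × 2.37 × 15.15 = 66.43 ft³/s
w_8 = (86.4 − 76.0)/2 = 5.2 ft; q_8 = 1.17 × 0.86 × 5.2 = 5.232 ft³/s
Q = Σ qᵢ = 696.8 ft³/s

697 ft³/s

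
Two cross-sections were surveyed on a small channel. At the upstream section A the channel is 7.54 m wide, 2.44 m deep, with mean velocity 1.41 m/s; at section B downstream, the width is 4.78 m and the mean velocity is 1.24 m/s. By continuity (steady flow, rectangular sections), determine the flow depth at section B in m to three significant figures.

Q = A₁V₁ = (7.54×2.44) × 1.41 = 25.94 m³/s
d₂ = Q/(b₂ V₂) = 25.94/(4.78×1.24) = 4.377 m

4.38 m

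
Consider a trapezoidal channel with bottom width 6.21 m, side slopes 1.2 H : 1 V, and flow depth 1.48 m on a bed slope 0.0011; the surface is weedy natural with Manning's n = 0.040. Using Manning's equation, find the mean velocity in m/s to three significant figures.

0.879 m/s

A = (b + z·y)·y = (6.21 + 1.2×1.48)×1.48 = 11.82 m²
P = b + 2y√(1+z²) = 6.21 + 2×1.48×√(1+1.2²) = 10.83 m
R = A/P = 11.82/10.83 = 1.091 m
Q = (1/n)·A·R^(2/3)·S^(1/2) = (1/0.040) × 11.82 × 1.091^(2/3) × 0.0011^(1/2) = 10.39 m³/s
V = Q/A = 10.39/11.82 = 0.8787 m/s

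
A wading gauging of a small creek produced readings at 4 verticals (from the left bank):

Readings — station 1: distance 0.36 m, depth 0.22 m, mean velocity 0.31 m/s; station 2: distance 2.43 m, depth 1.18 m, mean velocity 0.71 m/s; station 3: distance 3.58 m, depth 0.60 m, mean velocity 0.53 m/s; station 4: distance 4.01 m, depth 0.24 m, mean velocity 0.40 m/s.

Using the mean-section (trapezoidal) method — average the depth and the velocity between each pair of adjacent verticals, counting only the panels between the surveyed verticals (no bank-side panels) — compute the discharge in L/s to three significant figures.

Panel 1-2: Δb = 2.07 m, d̄ = (0.22+1.18)/2 = 0.7, v̄ = (0.31+0.71)/2 = 0.51 → q = 2.07×0.7×0.51 = 0.7390 m³/s
Panel 2-3: Δb = 1.15 m, d̄ = (1.18+0.60)/2 = 0.89, v̄ = (0.71+0.53)/2 = 0.62 → q = 1.15×0.89×0.62 = 0.6346 m³/s
Panel 3-4: Δb = 0.43 m, d̄ = (0.60+0.24)/2 = 0.42, v̄ = (0.53+0.40)/2 = 0.465 → q = 0.43×0.42×0.465 = 0.08398 m³/s
Q = Σ q = 1.458 m³/s
= 1.458 × 1000 = 1458 L/s

1460 L/s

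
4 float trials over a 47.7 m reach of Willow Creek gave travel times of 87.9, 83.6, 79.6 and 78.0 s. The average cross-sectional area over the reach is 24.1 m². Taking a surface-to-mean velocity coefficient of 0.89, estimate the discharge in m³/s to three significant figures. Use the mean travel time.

12.4 m³/s

t̄ = (87.9 + 83.6 + 79.6 + 78.0) / 4 = 82.275 s
v_surface = L / t̄ = 47.7 / 82.275 = 0.5798 m/s
v_mean = 0.89 × 0.5798 = 0.5160 m/s
Q = A × v_mean = 24.1 × 0.5160 = 12.44 m³/s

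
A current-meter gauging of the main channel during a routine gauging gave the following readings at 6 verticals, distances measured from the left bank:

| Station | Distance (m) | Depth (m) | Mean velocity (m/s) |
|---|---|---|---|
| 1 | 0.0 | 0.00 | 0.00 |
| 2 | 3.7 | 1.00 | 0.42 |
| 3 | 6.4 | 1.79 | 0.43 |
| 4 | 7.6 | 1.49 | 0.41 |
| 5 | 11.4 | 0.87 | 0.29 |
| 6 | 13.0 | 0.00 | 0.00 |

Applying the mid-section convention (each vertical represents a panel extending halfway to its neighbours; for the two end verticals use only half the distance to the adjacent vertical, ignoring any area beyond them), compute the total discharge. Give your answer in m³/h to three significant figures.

w_2 = (6.4 − 0.0)/2 = 3.2 m; q_2 = 0.42 × 1.00 × 3.2 = 1.344 m³/s
w_3 = (7.6 − 3.7)/2 = 1.95 m; q_3 = 0.43 × 1.79 × 1.95 = 1.501 m³/s
w_4 = (11.4 − 6.4)/2 = 2.5 m; q_4 = 0.41 × 1.49 × 2.5 = 1.527 m³/s
w_5 = (13.0 − 7.6)/2 = 2.7 m; q_5 = 0.29 × 0.87 × 2.7 = 0.6812 m³/s
Stations 1, 6 contribute zero (depth or velocity is 0).
Q = Σ qᵢ = 5.053 m³/s
= 5.053 × 3600 = 18190 m³/h

18200 m³/h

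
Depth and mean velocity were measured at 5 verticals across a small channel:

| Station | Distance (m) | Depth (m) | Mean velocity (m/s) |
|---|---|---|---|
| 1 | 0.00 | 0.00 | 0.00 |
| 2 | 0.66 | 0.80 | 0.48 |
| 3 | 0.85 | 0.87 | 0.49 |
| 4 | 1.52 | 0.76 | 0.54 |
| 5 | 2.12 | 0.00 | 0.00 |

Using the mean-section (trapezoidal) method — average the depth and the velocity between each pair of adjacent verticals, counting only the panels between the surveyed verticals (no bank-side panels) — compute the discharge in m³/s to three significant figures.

Panel 1-2: Δb = 0.66 m, d̄ = (0.00+0.80)/2 = 0.4, v̄ = (0.00+0.48)/2 = 0.24 → q = 0.66×0.4×0.24 = 0.06336 m³/s
Panel 2-3: Δb = 0.19 m, d̄ = (0.80+0.87)/2 = 0.835, v̄ = (0.48+0.49)/2 = 0.485 → q = 0.19×0.835×0.485 = 0.07695 m³/s
Panel 3-4: Δb = 0.67 m, d̄ = (0.87+0.76)/2 = 0.815, v̄ = (0.49+0.54)/2 = 0.515 → q = 0.67×0.815×0.515 = 0.2812 m³/s
Panel 4-5: Δb = 0.6 m, d̄ = (0.76+0.00)/2 = 0.38, v̄ = (0.54+0.00)/2 = 0.27 → q = 0.6×0.38×0.27 = 0.06156 m³/s
Q = Σ q = 0.4831 m³/s

0.483 m³/s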